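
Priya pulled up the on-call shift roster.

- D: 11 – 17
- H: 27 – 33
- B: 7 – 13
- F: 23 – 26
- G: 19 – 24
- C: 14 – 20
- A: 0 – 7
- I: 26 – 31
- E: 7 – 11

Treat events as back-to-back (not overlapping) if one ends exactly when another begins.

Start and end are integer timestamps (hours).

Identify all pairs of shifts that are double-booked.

Sorted by start: A, B, E, D, C, G, F, I, H.
B starts exactly when A ends (back-to-back, no overlap); A is clear from here.
E starts before B ends → B and E overlap.
D starts before B ends → B and D overlap.
C starts after B ends; B is clear from here.
D starts exactly when E ends (back-to-back, no overlap); E is clear from here.
C starts before D ends → D and C overlap.
G starts after D ends; D is clear from here.
G starts before C ends → C and G overlap.
F starts after C ends; C is clear from here.
F starts before G ends → G and F overlap.
I starts after G ends; G is clear from here.
I starts exactly when F ends (back-to-back, no overlap); F is clear from here.
H starts before I ends → I and H overlap.

B & D, B & E, C & D, C & G, F & G, H & I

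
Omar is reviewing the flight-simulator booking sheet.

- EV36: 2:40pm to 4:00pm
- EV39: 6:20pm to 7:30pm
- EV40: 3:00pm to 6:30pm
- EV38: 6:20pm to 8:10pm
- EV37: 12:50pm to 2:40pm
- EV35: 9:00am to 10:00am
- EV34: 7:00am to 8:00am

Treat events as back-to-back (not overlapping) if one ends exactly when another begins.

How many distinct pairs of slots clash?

Sorted by start: EV34, EV35, EV37, EV36, EV40, EV38, EV39.
EV35 starts after EV34 ends, so nothing later overlaps EV34 either.
EV37 starts after EV35 ends, so nothing later overlaps EV35 either.
EV36 starts exactly when EV37 ends (back-to-back, no overlap), so nothing later overlaps EV37 either.
EV40 starts before EV36 ends → EV36 and EV40 overlap.
EV38 starts after EV36 ends, so nothing later overlaps EV36 either.
EV38 starts before EV40 ends → EV40 and EV38 overlap.
EV39 starts before EV40 ends → EV40 and EV39 overlap.
EV39 starts before EV38 ends → EV38 and EV39 overlap.
Overlapping pairs: EV36 & EV40, EV38 & EV39, EV38 & EV40, EV39 & EV40 — 4 in total.

4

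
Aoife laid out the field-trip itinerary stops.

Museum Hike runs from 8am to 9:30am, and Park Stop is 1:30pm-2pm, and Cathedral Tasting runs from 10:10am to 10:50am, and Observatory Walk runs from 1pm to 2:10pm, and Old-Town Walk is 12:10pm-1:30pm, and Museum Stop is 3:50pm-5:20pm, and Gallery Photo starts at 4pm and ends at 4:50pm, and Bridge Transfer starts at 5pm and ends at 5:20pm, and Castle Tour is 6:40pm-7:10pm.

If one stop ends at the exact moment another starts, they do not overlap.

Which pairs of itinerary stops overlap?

Bridge Transfer & Museum Stop, Gallery Photo & Museum Stop, Observatory Walk & Old-Town Walk, Observatory Walk & Park Stop

Two intervals overlap when each starts before the other ends.
Sorted by start: Museum Hike, Cathedral Tasting, Old-Town Walk, Observatory Walk, Park Stop, Museum Stop, Gallery Photo, Bridge Transfer, Castle Tour.
Cathedral Tasting starts after Museum Hike ends, so nothing later overlaps Museum Hike either.
Old-Town Walk starts after Cathedral Tasting ends, so nothing later overlaps Cathedral Tasting either.
Observatory Walk starts before Old-Town Walk ends → Old-Town Walk and Observatory Walk overlap.
Park Stop starts exactly when Old-Town Walk ends (back-to-back, no overlap), so nothing later overlaps Old-Town Walk either.
Park Stop starts before Observatory Walk ends → Observatory Walk and Park Stop overlap.
Museum Stop starts after Observatory Walk ends, so nothing later overlaps Observatory Walk either.
Museum Stop starts after Park Stop ends, so nothing later overlaps Park Stop either.
Gallery Photo starts before Museum Stop ends → Museum Stop and Gallery Photo overlap.
Bridge Transfer starts before Museum Stop ends → Museum Stop and Bridge Transfer overlap.
Castle Tour starts after Museum Stop ends.
Bridge Transfer starts after Gallery Photo ends, so nothing later overlaps Gallery Photo either.
Castle Tour starts after Bridge Transfer ends.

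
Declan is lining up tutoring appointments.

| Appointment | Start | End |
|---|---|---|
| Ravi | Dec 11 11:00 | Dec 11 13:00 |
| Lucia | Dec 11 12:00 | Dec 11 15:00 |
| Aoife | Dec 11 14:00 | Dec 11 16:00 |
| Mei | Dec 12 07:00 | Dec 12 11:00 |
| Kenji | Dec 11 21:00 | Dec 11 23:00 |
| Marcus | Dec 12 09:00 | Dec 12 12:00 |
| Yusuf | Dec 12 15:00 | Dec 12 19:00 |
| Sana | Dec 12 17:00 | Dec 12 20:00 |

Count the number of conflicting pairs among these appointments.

Sorted by start: Ravi, Lucia, Aoife, Kenji, Mei, Marcus, Yusuf, Sana.
Lucia starts before Ravi ends → Ravi and Lucia overlap.
Aoife starts after Ravi ends, so nothing later overlaps Ravi either.
Aoife starts before Lucia ends → Lucia and Aoife overlap.
Kenji starts after Lucia ends, so nothing later overlaps Lucia either.
Kenji starts after Aoife ends, so nothing later overlaps Aoife either.
Mei starts after Kenji ends, so nothing later overlaps Kenji either.
Marcus starts before Mei ends → Mei and Marcus overlap.
Yusuf starts after Mei ends, so nothing later overlaps Mei either.
Yusuf starts after Marcus ends, so nothing later overlaps Marcus either.
Sana starts before Yusuf ends → Yusuf and Sana overlap.
Overlapping pairs: Aoife & Lucia, Lucia & Ravi, Marcus & Mei, Sana & Yusuf — 4 in total.

4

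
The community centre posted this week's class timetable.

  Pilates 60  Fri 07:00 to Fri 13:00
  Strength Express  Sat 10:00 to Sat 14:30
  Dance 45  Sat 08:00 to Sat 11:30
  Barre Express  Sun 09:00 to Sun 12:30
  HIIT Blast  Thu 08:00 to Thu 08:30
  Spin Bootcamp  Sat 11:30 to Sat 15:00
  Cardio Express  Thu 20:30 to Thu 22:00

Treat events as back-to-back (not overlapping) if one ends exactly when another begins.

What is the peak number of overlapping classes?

Sort all start/end points and keep a running count:
Thu 08:00 start HIIT Blast → 1
Thu 08:30 end HIIT Blast → 0
Thu 20:30 start Cardio Express → 1
Thu 22:00 end Cardio Express → 0
Fri 07:00 start Pilates 60 → 1
Fri 13:00 end Pilates 60 → 0
Sat 08:00 start Dance 45 → 1
Sat 10:00 start Strength Express → 2
Sat 11:30 end Dance 45 → 1
Sat 11:30 start Spin Bootcamp → 2
Sat 14:30 end Strength Express → 1
Sat 15:00 end Spin Bootcamp → 0
Sun 09:00 start Barre Express → 1
Sun 12:30 end Barre Express → 0
Peak is 2, at Sat 10:00 (Dance 45, Strength Express).

2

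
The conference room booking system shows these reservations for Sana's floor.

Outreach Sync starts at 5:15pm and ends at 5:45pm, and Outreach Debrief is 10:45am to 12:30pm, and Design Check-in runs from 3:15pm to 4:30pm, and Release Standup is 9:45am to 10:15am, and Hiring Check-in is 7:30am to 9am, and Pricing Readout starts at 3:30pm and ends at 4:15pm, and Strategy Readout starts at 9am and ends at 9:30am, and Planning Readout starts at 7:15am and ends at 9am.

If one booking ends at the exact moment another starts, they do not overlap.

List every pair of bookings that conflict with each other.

Sorted by start: Planning Readout, Hiring Check-in, Strategy Readout, Release Standup, Outreach Debrief, Design Check-in, Pricing Readout, Outreach Sync.
Hiring Check-in starts before Planning Readout ends → Planning Readout and Hiring Check-in overlap.
Strategy Readout starts exactly when Planning Readout ends (back-to-back, no overlap), so nothing later overlaps Planning Readout either.
Strategy Readout starts exactly when Hiring Check-in ends (back-to-back, no overlap), so nothing later overlaps Hiring Check-in either.
Release Standup starts after Strategy Readout ends, so nothing later overlaps Strategy Readout either.
Outreach Debrief starts after Release Standup ends, so nothing later overlaps Release Standup either.
Design Check-in starts after Outreach Debrief ends, so nothing later overlaps Outreach Debrief either.
Pricing Readout starts before Design Check-in ends → Design Check-in and Pricing Readout overlap.
Outreach Sync starts after Design Check-in ends.
Outreach Sync starts after Pricing Readout ends.

Design Check-in & Pricing Readout, Hiring Check-in & Planning Readout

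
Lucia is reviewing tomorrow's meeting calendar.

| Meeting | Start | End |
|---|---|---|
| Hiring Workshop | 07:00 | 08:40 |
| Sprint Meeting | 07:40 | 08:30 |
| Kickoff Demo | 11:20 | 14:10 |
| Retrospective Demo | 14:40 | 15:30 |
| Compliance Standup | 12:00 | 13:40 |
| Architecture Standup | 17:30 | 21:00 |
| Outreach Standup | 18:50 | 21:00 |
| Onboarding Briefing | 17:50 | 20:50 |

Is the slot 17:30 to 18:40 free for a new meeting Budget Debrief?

Hiring Workshop: ends 08:40 at or before Budget Debrief starts 17:30 → clear.
Sprint Meeting: ends 08:30 at or before Budget Debrief starts 17:30 → clear.
Kickoff Demo: ends 14:10 at or before Budget Debrief starts 17:30 → clear.
Compliance Standup: ends 13:40 at or before Budget Debrief starts 17:30 → clear.
Retrospective Demo: ends 15:30 at or before Budget Debrief starts 17:30 → clear.
Architecture Standup: starts 17:30 before Budget Debrief ends 18:40, and ends 21:00 after Budget Debrief starts 17:30 → overlap.
Onboarding Briefing: starts 17:50 before Budget Debrief ends 18:40, and ends 20:50 after Budget Debrief starts 17:30 → overlap.
Outreach Standup: starts 18:50 at or after Budget Debrief ends 18:40 → clear.
Budget Debrief overlaps Architecture Standup, Onboarding Briefing.

No — it overlaps Architecture Standup, Onboarding Briefing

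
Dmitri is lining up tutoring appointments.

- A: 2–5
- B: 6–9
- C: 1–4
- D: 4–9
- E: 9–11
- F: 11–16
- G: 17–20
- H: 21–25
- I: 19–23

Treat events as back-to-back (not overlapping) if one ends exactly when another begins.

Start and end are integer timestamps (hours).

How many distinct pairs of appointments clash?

5

Sorted by start: C, A, D, B, E, F, G, I, H.
A starts before C ends → C and A overlap.
D starts exactly when C ends (back-to-back, no overlap) — done with C.
D starts before A ends → A and D overlap.
B starts after A ends — done with A.
B starts before D ends → D and B overlap.
E starts exactly when D ends (back-to-back, no overlap) — done with D.
E starts exactly when B ends (back-to-back, no overlap) — done with B.
F starts exactly when E ends (back-to-back, no overlap) — done with E.
G starts after F ends — done with F.
I starts before G ends → G and I overlap.
H starts after G ends.
H starts before I ends → I and H overlap.
Overlapping pairs: A & C, A & D, B & D, G & I, H & I — 5 in total.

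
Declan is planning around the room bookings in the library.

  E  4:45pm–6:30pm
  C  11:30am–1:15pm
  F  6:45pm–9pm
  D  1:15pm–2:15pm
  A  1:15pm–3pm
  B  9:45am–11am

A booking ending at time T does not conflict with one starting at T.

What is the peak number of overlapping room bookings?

2

Sweep the timeline, counting +1 at each start and −1 at each end (ends before starts at a tie):
9:45am start B → 1
11am end B → 0
11:30am start C → 1
1:15pm end C → 0
1:15pm start A → 1
1:15pm start D → 2
2:15pm end D → 1
3pm end A → 0
4:45pm start E → 1
6:30pm end E → 0
6:45pm start F → 1
9pm end F → 0
Peak is 2, at 1:15pm (A, D).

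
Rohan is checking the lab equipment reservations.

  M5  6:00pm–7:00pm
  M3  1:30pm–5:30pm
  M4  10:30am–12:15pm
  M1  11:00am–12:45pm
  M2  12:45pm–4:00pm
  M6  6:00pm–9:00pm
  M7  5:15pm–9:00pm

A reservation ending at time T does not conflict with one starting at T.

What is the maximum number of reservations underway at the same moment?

3

Walk through starts and ends in time order (an end at T is processed before a start at T):
10:30am start M4 → 1
11:00am start M1 → 2
12:15pm end M4 → 1
12:45pm end M1 → 0
12:45pm start M2 → 1
1:30pm start M3 → 2
4:00pm end M2 → 1
5:15pm start M7 → 2
5:30pm end M3 → 1
6:00pm start M5 → 2
6:00pm start M6 → 3
7:00pm end M5 → 2
9:00pm end M6 → 1
9:00pm end M7 → 0
Peak is 3, at 6:00pm (M5, M6, M7).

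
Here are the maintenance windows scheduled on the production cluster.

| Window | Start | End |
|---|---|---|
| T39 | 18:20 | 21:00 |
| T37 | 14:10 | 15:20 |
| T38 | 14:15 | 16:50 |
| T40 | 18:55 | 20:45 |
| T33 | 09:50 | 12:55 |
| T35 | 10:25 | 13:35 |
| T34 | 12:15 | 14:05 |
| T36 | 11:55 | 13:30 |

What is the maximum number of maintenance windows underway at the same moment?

Sort all start/end points and keep a running count:
09:50 start T33 → 1
10:25 start T35 → 2
11:55 start T36 → 3
12:15 start T34 → 4
12:55 end T33 → 3
13:30 end T36 → 2
13:35 end T35 → 1
14:05 end T34 → 0
14:10 start T37 → 1
14:15 start T38 → 2
15:20 end T37 → 1
16:50 end T38 → 0
18:20 start T39 → 1
18:55 start T40 → 2
20:45 end T40 → 1
21:00 end T39 → 0
Peak is 4, at 12:15 (T33, T34, T35, T36).

4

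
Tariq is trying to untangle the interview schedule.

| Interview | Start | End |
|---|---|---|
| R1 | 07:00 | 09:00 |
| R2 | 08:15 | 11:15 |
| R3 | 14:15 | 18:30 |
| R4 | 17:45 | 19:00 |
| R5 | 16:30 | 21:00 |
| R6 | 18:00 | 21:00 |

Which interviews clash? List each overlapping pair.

R1 & R2, R3 & R4, R3 & R5, R3 & R6, R4 & R5, R4 & R6, R5 & R6

Two intervals overlap when each starts before the other ends.
Sorted by start: R1, R2, R3, R5, R4, R6.
R2 starts before R1 ends → R1 and R2 overlap.
R3 starts after R1 ends, so R1 has no further overlaps.
R3 starts after R2 ends, so R2 has no further overlaps.
R5 starts before R3 ends → R3 and R5 overlap.
R4 starts before R3 ends → R3 and R4 overlap.
R6 starts before R3 ends → R3 and R6 overlap.
R4 starts before R5 ends → R5 and R4 overlap.
R6 starts before R5 ends → R5 and R6 overlap.
R6 starts before R4 ends → R4 and R6 overlap.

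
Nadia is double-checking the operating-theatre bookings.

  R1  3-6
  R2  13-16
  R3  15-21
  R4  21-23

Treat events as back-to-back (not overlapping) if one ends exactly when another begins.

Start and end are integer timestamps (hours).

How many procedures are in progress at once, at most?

Sort all start/end points and keep a running count:
3 start R1 → 1
6 end R1 → 0
13 start R2 → 1
15 start R3 → 2
16 end R2 → 1
21 end R3 → 0
21 start R4 → 1
23 end R4 → 0
Peak is 2, at 15 (R2, R3).

2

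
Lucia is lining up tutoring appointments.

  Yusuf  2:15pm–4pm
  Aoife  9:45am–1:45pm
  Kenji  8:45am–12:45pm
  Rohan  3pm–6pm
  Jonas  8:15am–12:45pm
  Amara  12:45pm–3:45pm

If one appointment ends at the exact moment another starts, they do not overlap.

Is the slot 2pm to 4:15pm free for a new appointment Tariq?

Jonas: ends 12:45pm at or before Tariq starts 2pm → clear.
Kenji: ends 12:45pm at or before Tariq starts 2pm → clear.
Aoife: ends 1:45pm at or before Tariq starts 2pm → clear.
Amara: starts 12:45pm before Tariq ends 4:15pm, and ends 3:45pm after Tariq starts 2pm → overlap.
Yusuf: starts 2:15pm before Tariq ends 4:15pm, and ends 4pm after Tariq starts 2pm → overlap.
Rohan: starts 3pm before Tariq ends 4:15pm, and ends 6pm after Tariq starts 2pm → overlap.
Tariq overlaps Yusuf, Rohan, Amara.

No — it overlaps Amara, Rohan, Yusuf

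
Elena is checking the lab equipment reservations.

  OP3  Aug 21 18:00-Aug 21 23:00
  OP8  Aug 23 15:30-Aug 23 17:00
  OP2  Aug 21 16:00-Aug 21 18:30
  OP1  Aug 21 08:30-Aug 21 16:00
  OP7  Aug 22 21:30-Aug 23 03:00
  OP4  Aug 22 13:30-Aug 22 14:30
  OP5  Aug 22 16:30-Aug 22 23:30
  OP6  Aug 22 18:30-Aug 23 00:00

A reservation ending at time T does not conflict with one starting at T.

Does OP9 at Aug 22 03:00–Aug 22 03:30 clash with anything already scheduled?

OP1: ends Aug 21 16:00 at or before OP9 starts Aug 22 03:00 → clear.
OP2: ends Aug 21 18:30 at or before OP9 starts Aug 22 03:00 → clear.
OP3: ends Aug 21 23:00 at or before OP9 starts Aug 22 03:00 → clear.
OP4: starts Aug 22 13:30 at or after OP9 ends Aug 22 03:30 → clear.
OP5: starts Aug 22 16:30 at or after OP9 ends Aug 22 03:30 → clear.
OP6: starts Aug 22 18:30 at or after OP9 ends Aug 22 03:30 → clear.
OP7: starts Aug 22 21:30 at or after OP9 ends Aug 22 03:30 → clear.
OP8: starts Aug 23 15:30 at or after OP9 ends Aug 22 03:30 → clear.

No — it doesn't clash with anything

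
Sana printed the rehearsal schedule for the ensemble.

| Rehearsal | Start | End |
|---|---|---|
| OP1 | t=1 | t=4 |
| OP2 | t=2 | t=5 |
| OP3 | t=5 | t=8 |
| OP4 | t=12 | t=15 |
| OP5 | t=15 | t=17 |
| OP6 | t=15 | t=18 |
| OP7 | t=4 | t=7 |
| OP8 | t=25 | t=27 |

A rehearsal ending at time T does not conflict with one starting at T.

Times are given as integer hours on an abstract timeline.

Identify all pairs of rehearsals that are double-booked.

Check each pair: they overlap iff neither finishes before the other starts.
Sorted by start: OP1, OP2, OP7, OP3, OP4, OP5, OP6, OP8.
OP2 starts before OP1 ends → OP1 and OP2 overlap.
OP7 starts exactly when OP1 ends (back-to-back, no overlap), so nothing later overlaps OP1 either.
OP7 starts before OP2 ends → OP2 and OP7 overlap.
OP3 starts exactly when OP2 ends (back-to-back, no overlap), so nothing later overlaps OP2 either.
OP3 starts before OP7 ends → OP7 and OP3 overlap.
OP4 starts after OP7 ends, so nothing later overlaps OP7 either.
OP4 starts after OP3 ends, so nothing later overlaps OP3 either.
OP5 starts exactly when OP4 ends (back-to-back, no overlap), so nothing later overlaps OP4 either.
OP6 starts before OP5 ends → OP5 and OP6 overlap.
OP8 starts after OP5 ends.
OP8 starts after OP6 ends.

OP1 & OP2, OP2 & OP7, OP3 & OP7, OP5 & OP6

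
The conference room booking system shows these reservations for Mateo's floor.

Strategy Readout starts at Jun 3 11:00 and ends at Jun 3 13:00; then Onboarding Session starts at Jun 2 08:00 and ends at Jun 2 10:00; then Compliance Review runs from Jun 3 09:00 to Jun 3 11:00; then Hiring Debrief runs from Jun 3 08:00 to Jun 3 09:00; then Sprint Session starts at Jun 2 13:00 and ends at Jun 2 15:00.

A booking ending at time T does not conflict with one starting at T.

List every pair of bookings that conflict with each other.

Sorted by start: Onboarding Session, Sprint Session, Hiring Debrief, Compliance Review, Strategy Readout.
Sprint Session starts after Onboarding Session ends, so Onboarding Session has no further overlaps.
Hiring Debrief starts after Sprint Session ends, so Sprint Session has no further overlaps.
Compliance Review starts exactly when Hiring Debrief ends (back-to-back, no overlap), so Hiring Debrief has no further overlaps.
Strategy Readout starts exactly when Compliance Review ends (back-to-back, no overlap).

no overlapping pairs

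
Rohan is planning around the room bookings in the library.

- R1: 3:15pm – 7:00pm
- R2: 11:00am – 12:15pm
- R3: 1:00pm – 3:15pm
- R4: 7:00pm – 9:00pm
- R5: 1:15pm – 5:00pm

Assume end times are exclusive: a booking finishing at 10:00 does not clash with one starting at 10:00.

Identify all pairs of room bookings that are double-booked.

R1 & R5, R3 & R5

Sorted by start: R2, R3, R5, R1, R4.
R3 starts after R2 ends, so nothing later overlaps R2 either.
R5 starts before R3 ends → R3 and R5 overlap.
R1 starts exactly when R3 ends (back-to-back, no overlap), so nothing later overlaps R3 either.
R1 starts before R5 ends → R5 and R1 overlap.
R4 starts after R5 ends.
R4 starts exactly when R1 ends (back-to-back, no overlap).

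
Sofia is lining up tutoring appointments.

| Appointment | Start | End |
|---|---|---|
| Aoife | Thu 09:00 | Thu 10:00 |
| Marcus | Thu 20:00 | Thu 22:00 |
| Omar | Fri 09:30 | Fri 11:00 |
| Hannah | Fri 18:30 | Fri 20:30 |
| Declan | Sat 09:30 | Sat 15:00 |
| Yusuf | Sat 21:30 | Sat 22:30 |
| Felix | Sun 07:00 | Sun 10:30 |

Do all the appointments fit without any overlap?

Yes

Sorted by start: Aoife, Marcus, Omar, Hannah, Declan, Yusuf, Felix.
Marcus starts after Aoife ends — done with Aoife.
Omar starts after Marcus ends — done with Marcus.
Hannah starts after Omar ends — done with Omar.
Declan starts after Hannah ends — done with Hannah.
Yusuf starts after Declan ends — done with Declan.
Felix starts after Yusuf ends.
Every pair is clear; the schedule has no overlaps.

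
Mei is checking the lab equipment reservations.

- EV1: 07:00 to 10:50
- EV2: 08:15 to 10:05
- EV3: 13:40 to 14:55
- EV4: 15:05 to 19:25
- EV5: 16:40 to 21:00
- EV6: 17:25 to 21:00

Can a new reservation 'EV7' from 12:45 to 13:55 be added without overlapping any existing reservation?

No — it overlaps EV3

EV1: ends 10:50 at or before EV7 starts 12:45 → clear.
EV2: ends 10:05 at or before EV7 starts 12:45 → clear.
EV3: starts 13:40 before EV7 ends 13:55, and ends 14:55 after EV7 starts 12:45 → overlap.
EV4: starts 15:05 at or after EV7 ends 13:55 → clear.
EV5: starts 16:40 at or after EV7 ends 13:55 → clear.
EV6: starts 17:25 at or after EV7 ends 13:55 → clear.
EV7 overlaps EV3.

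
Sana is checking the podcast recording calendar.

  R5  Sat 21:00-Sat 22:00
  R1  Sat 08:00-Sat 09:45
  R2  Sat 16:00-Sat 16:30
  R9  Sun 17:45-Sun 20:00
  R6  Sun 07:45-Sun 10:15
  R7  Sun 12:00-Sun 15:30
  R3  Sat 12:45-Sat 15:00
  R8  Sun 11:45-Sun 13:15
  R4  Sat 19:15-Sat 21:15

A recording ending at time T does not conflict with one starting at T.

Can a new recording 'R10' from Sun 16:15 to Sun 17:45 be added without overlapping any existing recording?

Yes — the slot is free

R1: ends Sat 09:45 at or before R10 starts Sun 16:15 → clear.
R3: ends Sat 15:00 at or before R10 starts Sun 16:15 → clear.
R2: ends Sat 16:30 at or before R10 starts Sun 16:15 → clear.
R4: ends Sat 21:15 at or before R10 starts Sun 16:15 → clear.
R5: ends Sat 22:00 at or before R10 starts Sun 16:15 → clear.
R6: ends Sun 10:15 at or before R10 starts Sun 16:15 → clear.
R8: ends Sun 13:15 at or before R10 starts Sun 16:15 → clear.
R7: ends Sun 15:30 at or before R10 starts Sun 16:15 → clear.
R9: starts Sun 17:45 at or after R10 ends Sun 17:45 → clear.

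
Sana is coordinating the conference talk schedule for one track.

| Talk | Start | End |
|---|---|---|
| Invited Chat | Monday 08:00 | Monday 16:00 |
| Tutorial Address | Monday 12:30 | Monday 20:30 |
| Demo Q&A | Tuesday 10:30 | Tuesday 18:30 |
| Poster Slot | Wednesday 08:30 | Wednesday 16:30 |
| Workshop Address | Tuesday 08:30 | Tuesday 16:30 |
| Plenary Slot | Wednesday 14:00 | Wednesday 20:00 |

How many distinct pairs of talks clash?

Two intervals overlap when each starts before the other ends.
Sorted by start: Invited Chat, Tutorial Address, Workshop Address, Demo Q&A, Poster Slot, Plenary Slot.
Tutorial Address starts before Invited Chat ends → Invited Chat and Tutorial Address overlap.
Workshop Address starts after Invited Chat ends; Invited Chat is clear from here.
Workshop Address starts after Tutorial Address ends; Tutorial Address is clear from here.
Demo Q&A starts before Workshop Address ends → Workshop Address and Demo Q&A overlap.
Poster Slot starts after Workshop Address ends; Workshop Address is clear from here.
Poster Slot starts after Demo Q&A ends; Demo Q&A is clear from here.
Plenary Slot starts before Poster Slot ends → Poster Slot and Plenary Slot overlap.
Overlapping pairs: Demo Q&A & Workshop Address, Invited Chat & Tutorial Address, Plenary Slot & Poster Slot — 3 in total.

3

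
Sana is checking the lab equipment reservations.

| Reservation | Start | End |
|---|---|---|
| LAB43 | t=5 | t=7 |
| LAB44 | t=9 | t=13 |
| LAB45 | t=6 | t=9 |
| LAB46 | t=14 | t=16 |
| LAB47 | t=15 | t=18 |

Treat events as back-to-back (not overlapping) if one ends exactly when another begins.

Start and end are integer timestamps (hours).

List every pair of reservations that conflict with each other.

LAB43 & LAB45, LAB46 & LAB47

Sorted by start: LAB43, LAB45, LAB44, LAB46, LAB47.
LAB45 starts before LAB43 ends → LAB43 and LAB45 overlap.
LAB44 starts after LAB43 ends, so nothing later overlaps LAB43 either.
LAB44 starts exactly when LAB45 ends (back-to-back, no overlap), so nothing later overlaps LAB45 either.
LAB46 starts after LAB44 ends, so nothing later overlaps LAB44 either.
LAB47 starts before LAB46 ends → LAB46 and LAB47 overlap.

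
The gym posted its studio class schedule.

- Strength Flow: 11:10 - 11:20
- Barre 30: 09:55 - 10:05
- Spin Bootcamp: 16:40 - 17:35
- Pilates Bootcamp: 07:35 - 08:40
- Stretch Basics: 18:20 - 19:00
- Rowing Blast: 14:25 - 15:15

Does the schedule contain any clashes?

Sorted by start: Pilates Bootcamp, Barre 30, Strength Flow, Rowing Blast, Spin Bootcamp, Stretch Basics.
Barre 30 starts after Pilates Bootcamp ends, so nothing later overlaps Pilates Bootcamp either.
Strength Flow starts after Barre 30 ends, so nothing later overlaps Barre 30 either.
Rowing Blast starts after Strength Flow ends, so nothing later overlaps Strength Flow either.
Spin Bootcamp starts after Rowing Blast ends, so nothing later overlaps Rowing Blast either.
Stretch Basics starts after Spin Bootcamp ends.
Every pair is clear; the schedule has no overlaps.

No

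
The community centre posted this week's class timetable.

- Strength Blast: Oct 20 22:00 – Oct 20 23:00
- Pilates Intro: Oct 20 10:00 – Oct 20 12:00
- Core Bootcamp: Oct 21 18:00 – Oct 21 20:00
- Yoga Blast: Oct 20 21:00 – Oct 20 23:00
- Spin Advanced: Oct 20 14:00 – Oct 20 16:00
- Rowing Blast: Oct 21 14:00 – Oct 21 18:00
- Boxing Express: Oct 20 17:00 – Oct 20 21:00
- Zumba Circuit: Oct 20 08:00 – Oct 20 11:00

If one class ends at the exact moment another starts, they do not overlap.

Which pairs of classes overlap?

Sorted by start: Zumba Circuit, Pilates Intro, Spin Advanced, Boxing Express, Yoga Blast, Strength Blast, Rowing Blast, Core Bootcamp.
Pilates Intro starts before Zumba Circuit ends → Zumba Circuit and Pilates Intro overlap.
Spin Advanced starts after Zumba Circuit ends; Zumba Circuit is clear from here.
Spin Advanced starts after Pilates Intro ends; Pilates Intro is clear from here.
Boxing Express starts after Spin Advanced ends; Spin Advanced is clear from here.
Yoga Blast starts exactly when Boxing Express ends (back-to-back, no overlap); Boxing Express is clear from here.
Strength Blast starts before Yoga Blast ends → Yoga Blast and Strength Blast overlap.
Rowing Blast starts after Yoga Blast ends; Yoga Blast is clear from here.
Rowing Blast starts after Strength Blast ends; Strength Blast is clear from here.
Core Bootcamp starts exactly when Rowing Blast ends (back-to-back, no overlap).

Pilates Intro & Zumba Circuit, Strength Blast & Yoga Blast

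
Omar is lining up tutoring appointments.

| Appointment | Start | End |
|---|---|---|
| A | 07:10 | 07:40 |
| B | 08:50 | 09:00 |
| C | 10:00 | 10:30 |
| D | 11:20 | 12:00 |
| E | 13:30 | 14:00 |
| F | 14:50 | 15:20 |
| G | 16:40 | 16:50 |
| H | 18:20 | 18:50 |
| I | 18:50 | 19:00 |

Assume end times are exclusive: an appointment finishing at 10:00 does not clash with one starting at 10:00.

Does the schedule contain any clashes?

Sorted by start: A, B, C, D, E, F, G, H, I.
B starts after A ends, so A has no further overlaps.
C starts after B ends, so B has no further overlaps.
D starts after C ends, so C has no further overlaps.
E starts after D ends, so D has no further overlaps.
F starts after E ends, so E has no further overlaps.
G starts after F ends, so F has no further overlaps.
H starts after G ends, so G has no further overlaps.
I starts exactly when H ends (back-to-back, no overlap).
Every pair is clear; the schedule has no overlaps.

No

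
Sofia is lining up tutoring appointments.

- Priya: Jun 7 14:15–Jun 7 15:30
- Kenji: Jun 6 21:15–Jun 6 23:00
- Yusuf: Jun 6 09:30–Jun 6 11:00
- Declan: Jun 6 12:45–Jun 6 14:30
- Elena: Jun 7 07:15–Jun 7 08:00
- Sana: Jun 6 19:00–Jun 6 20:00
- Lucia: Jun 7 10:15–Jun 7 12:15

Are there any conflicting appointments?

No

Sorted by start: Yusuf, Declan, Sana, Kenji, Elena, Lucia, Priya.
Declan starts after Yusuf ends; Yusuf is clear from here.
Sana starts after Declan ends; Declan is clear from here.
Kenji starts after Sana ends; Sana is clear from here.
Elena starts after Kenji ends; Kenji is clear from here.
Lucia starts after Elena ends; Elena is clear from here.
Priya starts after Lucia ends.
Every pair is clear; the schedule has no overlaps.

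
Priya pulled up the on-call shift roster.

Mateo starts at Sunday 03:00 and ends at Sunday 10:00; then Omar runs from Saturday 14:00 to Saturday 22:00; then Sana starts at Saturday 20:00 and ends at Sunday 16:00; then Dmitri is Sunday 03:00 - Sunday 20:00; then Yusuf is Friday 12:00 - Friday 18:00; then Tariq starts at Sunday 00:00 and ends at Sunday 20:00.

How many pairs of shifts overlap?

Two intervals overlap when each starts before the other ends.
Sorted by start: Yusuf, Omar, Sana, Tariq, Mateo, Dmitri.
Omar starts after Yusuf ends — done with Yusuf.
Sana starts before Omar ends → Omar and Sana overlap.
Tariq starts after Omar ends — done with Omar.
Tariq starts before Sana ends → Sana and Tariq overlap.
Mateo starts before Sana ends → Sana and Mateo overlap.
Dmitri starts before Sana ends → Sana and Dmitri overlap.
Mateo starts before Tariq ends → Tariq and Mateo overlap.
Dmitri starts before Tariq ends → Tariq and Dmitri overlap.
Dmitri starts before Mateo ends → Mateo and Dmitri overlap.
Overlapping pairs: Dmitri & Mateo, Dmitri & Sana, Dmitri & Tariq, Mateo & Sana, Mateo & Tariq, Omar & Sana, Sana & Tariq — 7 in total.

7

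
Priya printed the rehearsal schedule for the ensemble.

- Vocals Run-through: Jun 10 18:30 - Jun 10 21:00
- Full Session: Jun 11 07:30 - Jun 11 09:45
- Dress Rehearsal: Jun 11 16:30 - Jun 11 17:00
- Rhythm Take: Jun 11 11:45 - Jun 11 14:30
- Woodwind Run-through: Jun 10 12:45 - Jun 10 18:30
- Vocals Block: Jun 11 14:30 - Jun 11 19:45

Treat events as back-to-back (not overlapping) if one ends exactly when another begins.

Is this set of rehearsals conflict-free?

No

Check each pair: they overlap iff neither finishes before the other starts.
Sorted by start: Woodwind Run-through, Vocals Run-through, Full Session, Rhythm Take, Vocals Block, Dress Rehearsal.
Vocals Run-through starts exactly when Woodwind Run-through ends (back-to-back, no overlap); Woodwind Run-through is clear from here.
Full Session starts after Vocals Run-through ends; Vocals Run-through is clear from here.
Rhythm Take starts after Full Session ends; Full Session is clear from here.
Vocals Block starts exactly when Rhythm Take ends (back-to-back, no overlap); Rhythm Take is clear from here.
Dress Rehearsal starts before Vocals Block ends → Vocals Block and Dress Rehearsal overlap.
That's a conflict, so the schedule is not conflict-free.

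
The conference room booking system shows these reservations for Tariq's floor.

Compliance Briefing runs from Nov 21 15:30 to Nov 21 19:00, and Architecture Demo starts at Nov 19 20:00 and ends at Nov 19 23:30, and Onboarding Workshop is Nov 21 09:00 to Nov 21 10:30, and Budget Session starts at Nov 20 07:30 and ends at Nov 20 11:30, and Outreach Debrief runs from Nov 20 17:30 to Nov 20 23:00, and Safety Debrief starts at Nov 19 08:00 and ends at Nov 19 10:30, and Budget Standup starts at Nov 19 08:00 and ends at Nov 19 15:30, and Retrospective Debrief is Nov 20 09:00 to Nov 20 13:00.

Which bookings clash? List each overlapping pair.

Check each pair: they overlap iff neither finishes before the other starts.
Sorted by start: Safety Debrief, Budget Standup, Architecture Demo, Budget Session, Retrospective Debrief, Outreach Debrief, Onboarding Workshop, Compliance Briefing.
Budget Standup starts before Safety Debrief ends → Safety Debrief and Budget Standup overlap.
Architecture Demo starts after Safety Debrief ends; Safety Debrief is clear from here.
Architecture Demo starts after Budget Standup ends; Budget Standup is clear from here.
Budget Session starts after Architecture Demo ends; Architecture Demo is clear from here.
Retrospective Debrief starts before Budget Session ends → Budget Session and Retrospective Debrief overlap.
Outreach Debrief starts after Budget Session ends; Budget Session is clear from here.
Outreach Debrief starts after Retrospective Debrief ends; Retrospective Debrief is clear from here.
Onboarding Workshop starts after Outreach Debrief ends; Outreach Debrief is clear from here.
Compliance Briefing starts after Onboarding Workshop ends.

Budget Session & Retrospective Debrief, Budget Standup & Safety Debrief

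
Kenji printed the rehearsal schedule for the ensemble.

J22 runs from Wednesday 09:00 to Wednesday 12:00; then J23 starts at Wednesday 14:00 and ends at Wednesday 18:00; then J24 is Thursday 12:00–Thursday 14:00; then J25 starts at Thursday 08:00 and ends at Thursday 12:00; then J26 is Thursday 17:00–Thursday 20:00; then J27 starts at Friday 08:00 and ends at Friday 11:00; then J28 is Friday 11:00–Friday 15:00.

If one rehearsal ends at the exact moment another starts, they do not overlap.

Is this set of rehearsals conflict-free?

Two intervals overlap when each starts before the other ends.
Sorted by start: J22, J23, J25, J24, J26, J27, J28.
J23 starts after J22 ends; J22 is clear from here.
J25 starts after J23 ends; J23 is clear from here.
J24 starts exactly when J25 ends (back-to-back, no overlap); J25 is clear from here.
J26 starts after J24 ends; J24 is clear from here.
J27 starts after J26 ends; J26 is clear from here.
J28 starts exactly when J27 ends (back-to-back, no overlap).
Every pair is clear; the schedule has no overlaps.

Yes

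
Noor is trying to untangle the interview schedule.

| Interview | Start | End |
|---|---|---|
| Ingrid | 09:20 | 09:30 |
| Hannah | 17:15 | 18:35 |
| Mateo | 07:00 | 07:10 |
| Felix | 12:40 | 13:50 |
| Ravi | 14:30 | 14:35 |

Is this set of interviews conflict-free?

Yes

Sorted by start: Mateo, Ingrid, Felix, Ravi, Hannah.
Ingrid starts after Mateo ends, so nothing later overlaps Mateo either.
Felix starts after Ingrid ends, so nothing later overlaps Ingrid either.
Ravi starts after Felix ends, so nothing later overlaps Felix either.
Hannah starts after Ravi ends.
Every pair is clear; the schedule has no overlaps.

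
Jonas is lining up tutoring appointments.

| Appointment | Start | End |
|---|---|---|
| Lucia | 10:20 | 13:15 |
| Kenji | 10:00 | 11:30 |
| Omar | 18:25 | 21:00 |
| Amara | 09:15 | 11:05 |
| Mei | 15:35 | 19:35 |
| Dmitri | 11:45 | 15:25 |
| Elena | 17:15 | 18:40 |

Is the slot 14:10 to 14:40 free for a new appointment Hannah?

No — it overlaps Dmitri

Amara: ends 11:05 at or before Hannah starts 14:10 → clear.
Kenji: ends 11:30 at or before Hannah starts 14:10 → clear.
Lucia: ends 13:15 at or before Hannah starts 14:10 → clear.
Dmitri: starts 11:45 before Hannah ends 14:40, and ends 15:25 after Hannah starts 14:10 → overlap.
Mei: starts 15:35 at or after Hannah ends 14:40 → clear.
Elena: starts 17:15 at or after Hannah ends 14:40 → clear.
Omar: starts 18:25 at or after Hannah ends 14:40 → clear.
Hannah overlaps Dmitri.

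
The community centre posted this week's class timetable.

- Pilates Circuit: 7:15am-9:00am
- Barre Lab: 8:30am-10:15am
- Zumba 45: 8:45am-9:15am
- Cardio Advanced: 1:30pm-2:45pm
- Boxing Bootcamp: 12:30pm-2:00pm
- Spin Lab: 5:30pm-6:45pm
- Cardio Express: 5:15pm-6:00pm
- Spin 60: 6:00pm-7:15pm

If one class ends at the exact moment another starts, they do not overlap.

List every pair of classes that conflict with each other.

Sorted by start: Pilates Circuit, Barre Lab, Zumba 45, Boxing Bootcamp, Cardio Advanced, Cardio Express, Spin Lab, Spin 60.
Barre Lab starts before Pilates Circuit ends → Pilates Circuit and Barre Lab overlap.
Zumba 45 starts before Pilates Circuit ends → Pilates Circuit and Zumba 45 overlap.
Boxing Bootcamp starts after Pilates Circuit ends; Pilates Circuit is clear from here.
Zumba 45 starts before Barre Lab ends → Barre Lab and Zumba 45 overlap.
Boxing Bootcamp starts after Barre Lab ends; Barre Lab is clear from here.
Boxing Bootcamp starts after Zumba 45 ends; Zumba 45 is clear from here.
Cardio Advanced starts before Boxing Bootcamp ends → Boxing Bootcamp and Cardio Advanced overlap.
Cardio Express starts after Boxing Bootcamp ends; Boxing Bootcamp is clear from here.
Cardio Express starts after Cardio Advanced ends; Cardio Advanced is clear from here.
Spin Lab starts before Cardio Express ends → Cardio Express and Spin Lab overlap.
Spin 60 starts exactly when Cardio Express ends (back-to-back, no overlap).
Spin 60 starts before Spin Lab ends → Spin Lab and Spin 60 overlap.

Barre Lab & Pilates Circuit, Barre Lab & Zumba 45, Boxing Bootcamp & Cardio Advanced, Cardio Express & Spin Lab, Pilates Circuit & Zumba 45, Spin 60 & Spin Lab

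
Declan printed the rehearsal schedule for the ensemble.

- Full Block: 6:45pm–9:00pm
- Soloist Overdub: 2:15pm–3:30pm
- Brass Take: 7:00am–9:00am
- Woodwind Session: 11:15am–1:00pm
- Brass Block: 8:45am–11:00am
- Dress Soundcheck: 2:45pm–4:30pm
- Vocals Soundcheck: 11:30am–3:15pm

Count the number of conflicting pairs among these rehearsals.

5

Two intervals overlap when each starts before the other ends.
Sorted by start: Brass Take, Brass Block, Woodwind Session, Vocals Soundcheck, Soloist Overdub, Dress Soundcheck, Full Block.
Brass Block starts before Brass Take ends → Brass Take and Brass Block overlap.
Woodwind Session starts after Brass Take ends; Brass Take is clear from here.
Woodwind Session starts after Brass Block ends; Brass Block is clear from here.
Vocals Soundcheck starts before Woodwind Session ends → Woodwind Session and Vocals Soundcheck overlap.
Soloist Overdub starts after Woodwind Session ends; Woodwind Session is clear from here.
Soloist Overdub starts before Vocals Soundcheck ends → Vocals Soundcheck and Soloist Overdub overlap.
Dress Soundcheck starts before Vocals Soundcheck ends → Vocals Soundcheck and Dress Soundcheck overlap.
Full Block starts after Vocals Soundcheck ends.
Dress Soundcheck starts before Soloist Overdub ends → Soloist Overdub and Dress Soundcheck overlap.
Full Block starts after Soloist Overdub ends.
Full Block starts after Dress Soundcheck ends.
Overlapping pairs: Brass Block & Brass Take, Dress Soundcheck & Soloist Overdub, Dress Soundcheck & Vocals Soundcheck, Soloist Overdub & Vocals Soundcheck, Vocals Soundcheck & Woodwind Session — 5 in total.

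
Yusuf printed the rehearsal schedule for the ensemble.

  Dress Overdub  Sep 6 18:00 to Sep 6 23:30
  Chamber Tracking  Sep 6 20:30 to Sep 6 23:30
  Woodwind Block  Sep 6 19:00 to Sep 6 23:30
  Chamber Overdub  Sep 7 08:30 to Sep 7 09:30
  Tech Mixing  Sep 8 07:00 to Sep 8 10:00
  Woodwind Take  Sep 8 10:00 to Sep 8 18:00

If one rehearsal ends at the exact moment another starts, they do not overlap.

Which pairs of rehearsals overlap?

Sorted by start: Dress Overdub, Woodwind Block, Chamber Tracking, Chamber Overdub, Tech Mixing, Woodwind Take.
Woodwind Block starts before Dress Overdub ends → Dress Overdub and Woodwind Block overlap.
Chamber Tracking starts before Dress Overdub ends → Dress Overdub and Chamber Tracking overlap.
Chamber Overdub starts after Dress Overdub ends, so nothing later overlaps Dress Overdub either.
Chamber Tracking starts before Woodwind Block ends → Woodwind Block and Chamber Tracking overlap.
Chamber Overdub starts after Woodwind Block ends, so nothing later overlaps Woodwind Block either.
Chamber Overdub starts after Chamber Tracking ends, so nothing later overlaps Chamber Tracking either.
Tech Mixing starts after Chamber Overdub ends, so nothing later overlaps Chamber Overdub either.
Woodwind Take starts exactly when Tech Mixing ends (back-to-back, no overlap).

Chamber Tracking & Dress Overdub, Chamber Tracking & Woodwind Block, Dress Overdub & Woodwind Block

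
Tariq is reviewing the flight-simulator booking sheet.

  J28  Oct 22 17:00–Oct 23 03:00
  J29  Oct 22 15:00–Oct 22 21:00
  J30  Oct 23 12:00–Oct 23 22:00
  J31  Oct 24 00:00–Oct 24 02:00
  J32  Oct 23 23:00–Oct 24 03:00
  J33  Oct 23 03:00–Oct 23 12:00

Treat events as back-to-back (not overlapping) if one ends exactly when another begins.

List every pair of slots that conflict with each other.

Check each pair: they overlap iff neither finishes before the other starts.
Sorted by start: J29, J28, J33, J30, J32, J31.
J28 starts before J29 ends → J29 and J28 overlap.
J33 starts after J29 ends, so J29 has no further overlaps.
J33 starts exactly when J28 ends (back-to-back, no overlap), so J28 has no further overlaps.
J30 starts exactly when J33 ends (back-to-back, no overlap), so J33 has no further overlaps.
J32 starts after J30 ends, so J30 has no further overlaps.
J31 starts before J32 ends → J32 and J31 overlap.

J28 & J29, J31 & J32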